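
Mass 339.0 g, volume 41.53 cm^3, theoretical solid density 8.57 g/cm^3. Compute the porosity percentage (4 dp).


rho_part = 339.0 / 41.53 = 8.1627739 g/cm^3
Porosity = (1 - 8.1627739/8.57)*100 = 4.7518 %


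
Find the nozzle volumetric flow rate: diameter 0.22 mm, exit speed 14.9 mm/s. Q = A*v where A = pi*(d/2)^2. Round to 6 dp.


A = pi*(0.22/2)^2 = 0.03801327 mm^2
Q = 0.03801327 * 14.9 = 0.566398 mm^3/s


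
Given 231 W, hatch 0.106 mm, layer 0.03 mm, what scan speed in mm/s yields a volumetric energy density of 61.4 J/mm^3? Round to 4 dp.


v = 231 / (61.4*0.106*0.03) = 1183.0865 mm/s


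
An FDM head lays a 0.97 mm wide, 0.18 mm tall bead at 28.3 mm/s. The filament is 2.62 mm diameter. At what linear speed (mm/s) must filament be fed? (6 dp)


Q = 0.97 * 0.18 * 28.3 = 4.94118 mm^3/s
A_fil = pi*(2.62/2)^2 = 5.39128715 mm^2
v_feed = 4.94118 / 5.39128715 = 0.916512 mm/s


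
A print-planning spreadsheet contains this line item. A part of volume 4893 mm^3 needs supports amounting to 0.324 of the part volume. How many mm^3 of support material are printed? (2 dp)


V_support = 4893 * 0.324 = 1585.33 mm^3


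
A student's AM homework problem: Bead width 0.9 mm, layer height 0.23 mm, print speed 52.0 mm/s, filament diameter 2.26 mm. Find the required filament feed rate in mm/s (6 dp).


Q = 0.9 * 0.23 * 52.0 = 10.764 mm^3/s
A_fil = pi*(2.26/2)^2 = 4.01149966 mm^2
v_feed = 10.764 / 4.01149966 = 2.683286 mm/s


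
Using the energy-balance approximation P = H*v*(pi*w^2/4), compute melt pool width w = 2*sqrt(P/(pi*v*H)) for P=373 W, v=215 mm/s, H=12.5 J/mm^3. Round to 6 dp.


w = 2*sqrt(373/(pi*215*12.5)) = 0.420373 mm


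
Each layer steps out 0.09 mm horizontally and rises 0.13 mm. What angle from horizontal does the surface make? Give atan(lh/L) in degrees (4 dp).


angle = atan(0.13/0.09) = 55.3048 degrees


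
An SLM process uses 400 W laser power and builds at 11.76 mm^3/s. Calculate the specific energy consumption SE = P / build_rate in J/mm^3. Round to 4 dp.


SE = 400 / 11.76 = 34.0136 J/mm^3


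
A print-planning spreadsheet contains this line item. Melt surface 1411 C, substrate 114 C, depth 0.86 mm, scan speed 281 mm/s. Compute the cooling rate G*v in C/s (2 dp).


G = (1411-114)/0.86 = 1508.13953488 C/mm
CR = 1508.13953488 * 281 = 423787.21 C/s


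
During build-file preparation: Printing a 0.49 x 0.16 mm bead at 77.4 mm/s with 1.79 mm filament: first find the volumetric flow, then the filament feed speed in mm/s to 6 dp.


Q = 0.49 * 0.16 * 77.4 = 6.06816 mm^3/s
A_fil = pi*(1.79/2)^2 = 2.51649426 mm^2
v_feed = 6.06816 / 2.51649426 = 2.411355 mm/s


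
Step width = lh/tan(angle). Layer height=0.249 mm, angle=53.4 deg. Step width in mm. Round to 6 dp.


step = 0.249 / tan(53.4) = 0.184924 mm


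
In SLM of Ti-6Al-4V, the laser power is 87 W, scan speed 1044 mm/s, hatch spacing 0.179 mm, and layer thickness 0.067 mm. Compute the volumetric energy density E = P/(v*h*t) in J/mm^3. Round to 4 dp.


E = 87 / (1044*0.179*0.067) = 6.9485 J/mm^3


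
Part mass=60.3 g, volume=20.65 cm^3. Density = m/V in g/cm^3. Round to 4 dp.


rho = 60.3 / 20.65 = 2.9201 g/cm^3


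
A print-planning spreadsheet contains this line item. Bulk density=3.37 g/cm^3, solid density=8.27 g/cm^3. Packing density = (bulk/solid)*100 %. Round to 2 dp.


Packing = (3.37/8.27)*100 = 40.75 %


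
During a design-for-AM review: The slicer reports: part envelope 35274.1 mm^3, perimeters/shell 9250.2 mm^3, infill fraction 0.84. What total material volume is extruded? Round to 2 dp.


V_infill = (35274.1 - 9250.2) * 0.84 = 21860.08
V_total = 9250.2 + 21860.08 = 31110.28 mm^3


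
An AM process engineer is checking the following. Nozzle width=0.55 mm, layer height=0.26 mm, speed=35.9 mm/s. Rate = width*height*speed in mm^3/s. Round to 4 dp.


Rate = 0.55 * 0.26 * 35.9 = 5.1337 mm^3/s


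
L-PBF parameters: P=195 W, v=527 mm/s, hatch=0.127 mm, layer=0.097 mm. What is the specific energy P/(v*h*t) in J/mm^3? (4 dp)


Build rate = 527 * 0.127 * 0.097 = 6.492113 mm^3/s
SE = 195 / 6.492113 = 30.0364 J/mm^3


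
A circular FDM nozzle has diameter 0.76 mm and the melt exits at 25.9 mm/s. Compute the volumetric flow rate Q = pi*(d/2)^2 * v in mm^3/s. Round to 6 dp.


A = pi*(0.76/2)^2 = 0.45364598 mm^2
Q = 0.45364598 * 25.9 = 11.749431 mm^3/s


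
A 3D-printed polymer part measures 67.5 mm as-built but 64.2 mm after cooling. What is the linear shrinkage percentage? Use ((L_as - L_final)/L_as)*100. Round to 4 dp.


Shrinkage = ((67.5-64.2)/67.5)*100 = 4.8889 %


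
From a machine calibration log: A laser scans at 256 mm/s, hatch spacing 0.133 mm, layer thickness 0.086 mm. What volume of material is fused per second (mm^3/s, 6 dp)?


Rate = 256 * 0.133 * 0.086 = 2.928128 mm^3/s


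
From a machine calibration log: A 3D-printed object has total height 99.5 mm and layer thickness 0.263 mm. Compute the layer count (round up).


Layers = ceil(99.5/0.263) = 379


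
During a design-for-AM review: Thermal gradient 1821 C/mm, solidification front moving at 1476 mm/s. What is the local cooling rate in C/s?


CR = 1821 * 1476 = 2687796 C/s


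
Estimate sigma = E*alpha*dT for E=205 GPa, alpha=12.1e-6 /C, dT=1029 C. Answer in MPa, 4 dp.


sigma = 205*1000 * 12.1e-6 * 1029 = 2552.4345 MPa


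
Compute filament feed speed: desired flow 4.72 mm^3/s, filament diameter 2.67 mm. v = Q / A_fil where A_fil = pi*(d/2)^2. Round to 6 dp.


A = pi*(2.67/2)^2 = 5.599025
v = 4.72 / 5.599025 = 0.843004 mm/s


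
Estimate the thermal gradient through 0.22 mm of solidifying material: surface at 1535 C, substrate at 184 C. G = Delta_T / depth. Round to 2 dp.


G = (1535-184)/0.22 = 6140.91 C/mm


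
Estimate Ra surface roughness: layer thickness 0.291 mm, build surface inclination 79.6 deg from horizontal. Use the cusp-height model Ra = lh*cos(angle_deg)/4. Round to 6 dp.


Ra = 0.291 * cos(79.6) / 4 = 0.013133 mm


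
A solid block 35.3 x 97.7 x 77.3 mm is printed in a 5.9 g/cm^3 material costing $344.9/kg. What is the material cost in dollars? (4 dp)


V = 35.3 * 97.7 * 77.3 = 266593.013 mm^3 = 266.593013 cm^3
Mass = 266.593013 * 5.9 / 1000 = 1.57289878 kg
Cost = 1.57289878 * 344.9 = 542.4928 $


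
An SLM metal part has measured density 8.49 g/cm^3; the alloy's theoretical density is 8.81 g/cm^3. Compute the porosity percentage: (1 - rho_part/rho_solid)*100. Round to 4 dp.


Porosity = (1-8.49/8.81)*100 = 3.6322 %


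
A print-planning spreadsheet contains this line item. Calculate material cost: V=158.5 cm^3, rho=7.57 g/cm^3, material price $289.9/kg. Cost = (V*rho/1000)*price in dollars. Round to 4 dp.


Mass = 158.5*7.57/1000 = 1.199845 kg
Cost = 1.199845 * 289.9 = 347.8351 $


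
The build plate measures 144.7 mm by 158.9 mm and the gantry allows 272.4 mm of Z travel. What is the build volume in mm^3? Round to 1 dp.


V = 144.7 * 158.9 * 272.4 = 6263246.9 mm^3


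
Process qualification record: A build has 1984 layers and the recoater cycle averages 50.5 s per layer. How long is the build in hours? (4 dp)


t = 1984 * 50.5 / 3600 = 27.8311 hrs


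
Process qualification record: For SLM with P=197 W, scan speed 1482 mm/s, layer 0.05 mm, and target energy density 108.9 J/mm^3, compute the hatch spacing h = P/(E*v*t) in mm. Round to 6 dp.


h = 197 / (108.9*1482*0.05) = 0.024413 mm


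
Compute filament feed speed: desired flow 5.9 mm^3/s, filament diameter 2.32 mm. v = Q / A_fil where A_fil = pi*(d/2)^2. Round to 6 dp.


A = pi*(2.32/2)^2 = 4.227327
v = 5.9 / 4.227327 = 1.395681 mm/s


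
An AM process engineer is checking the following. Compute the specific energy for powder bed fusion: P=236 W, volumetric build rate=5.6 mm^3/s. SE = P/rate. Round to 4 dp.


SE = 236 / 5.6 = 42.1429 J/mm^3


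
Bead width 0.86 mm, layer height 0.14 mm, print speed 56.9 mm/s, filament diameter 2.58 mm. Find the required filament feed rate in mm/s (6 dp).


Q = 0.86 * 0.14 * 56.9 = 6.85076 mm^3/s
A_fil = pi*(2.58/2)^2 = 5.22792433 mm^2
v_feed = 6.85076 / 5.22792433 = 1.310417 mm/s


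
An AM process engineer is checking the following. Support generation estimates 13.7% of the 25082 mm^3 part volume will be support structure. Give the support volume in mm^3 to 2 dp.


V_support = 25082 * 0.137 = 3436.23 mm^3


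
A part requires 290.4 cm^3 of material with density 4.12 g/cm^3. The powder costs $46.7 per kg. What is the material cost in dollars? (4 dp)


Mass = 290.4*4.12/1000 = 1.196448 kg
Cost = 1.196448 * 46.7 = 55.8741 $


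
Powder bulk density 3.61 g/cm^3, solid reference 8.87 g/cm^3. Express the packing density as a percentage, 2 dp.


Packing = (3.61/8.87)*100 = 40.7 %


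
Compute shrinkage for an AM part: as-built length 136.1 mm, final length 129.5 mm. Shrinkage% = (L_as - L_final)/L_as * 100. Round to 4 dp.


Shrinkage = ((136.1-129.5)/136.1)*100 = 4.8494 %


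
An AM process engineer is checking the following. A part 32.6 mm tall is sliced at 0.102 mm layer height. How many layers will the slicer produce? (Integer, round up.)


Layers = ceil(32.6/0.102) = 320


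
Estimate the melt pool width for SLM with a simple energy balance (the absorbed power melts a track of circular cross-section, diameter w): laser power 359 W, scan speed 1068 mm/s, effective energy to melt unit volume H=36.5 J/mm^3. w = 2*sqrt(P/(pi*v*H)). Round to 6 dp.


w = 2*sqrt(359/(pi*1068*36.5)) = 0.108285 mm


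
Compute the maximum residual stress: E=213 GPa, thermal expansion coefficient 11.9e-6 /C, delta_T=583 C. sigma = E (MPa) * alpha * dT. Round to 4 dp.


sigma = 213*1000 * 11.9e-6 * 583 = 1477.7301 MPa


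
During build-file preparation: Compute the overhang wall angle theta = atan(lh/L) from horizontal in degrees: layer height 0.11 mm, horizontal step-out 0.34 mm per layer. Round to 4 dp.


angle = atan(0.11/0.34) = 17.9279 degrees


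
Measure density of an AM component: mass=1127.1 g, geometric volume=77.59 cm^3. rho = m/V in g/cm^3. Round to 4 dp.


rho = 1127.1 / 77.59 = 14.5264 g/cm^3


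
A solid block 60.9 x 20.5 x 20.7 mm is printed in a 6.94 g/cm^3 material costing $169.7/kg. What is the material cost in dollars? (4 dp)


V = 60.9 * 20.5 * 20.7 = 25842.915 mm^3 = 25.842915 cm^3
Mass = 25.842915 * 6.94 / 1000 = 0.17934983 kg
Cost = 0.17934983 * 169.7 = 30.4357 $


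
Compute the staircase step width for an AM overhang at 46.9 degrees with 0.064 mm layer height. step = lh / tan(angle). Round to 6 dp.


step = 0.064 / tan(46.9) = 0.05989 mm


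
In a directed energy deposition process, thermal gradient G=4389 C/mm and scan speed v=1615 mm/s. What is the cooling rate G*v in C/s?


CR = 4389 * 1615 = 7088235 C/s


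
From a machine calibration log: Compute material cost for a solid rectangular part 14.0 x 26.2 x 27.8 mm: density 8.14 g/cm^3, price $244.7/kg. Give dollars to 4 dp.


V = 14.0 * 26.2 * 27.8 = 10197.04 mm^3 = 10.19704 cm^3
Mass = 10.19704 * 8.14 / 1000 = 0.08300391 kg
Cost = 0.08300391 * 244.7 = 20.3111 $


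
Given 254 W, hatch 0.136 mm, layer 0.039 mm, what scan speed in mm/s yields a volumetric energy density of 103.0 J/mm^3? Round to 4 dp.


v = 254 / (103.0*0.136*0.039) = 464.9358 mm/s


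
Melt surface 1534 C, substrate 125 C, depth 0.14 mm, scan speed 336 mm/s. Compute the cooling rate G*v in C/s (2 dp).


G = (1534-125)/0.14 = 10064.28571429 C/mm
CR = 10064.28571429 * 336 = 3381600.0 C/s


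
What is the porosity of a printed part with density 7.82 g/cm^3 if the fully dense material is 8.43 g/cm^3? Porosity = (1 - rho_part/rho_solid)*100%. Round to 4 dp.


Porosity = (1-7.82/8.43)*100 = 7.2361 %


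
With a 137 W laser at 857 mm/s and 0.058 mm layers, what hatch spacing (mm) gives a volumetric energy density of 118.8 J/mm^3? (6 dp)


h = 137 / (118.8*857*0.058) = 0.0232 mm


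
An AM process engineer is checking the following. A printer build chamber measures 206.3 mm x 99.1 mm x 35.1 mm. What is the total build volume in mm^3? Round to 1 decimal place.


V = 206.3 * 99.1 * 35.1 = 717596.0 mm^3


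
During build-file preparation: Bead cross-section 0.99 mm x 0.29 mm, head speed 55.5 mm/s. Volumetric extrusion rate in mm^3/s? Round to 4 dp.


Rate = 0.99 * 0.29 * 55.5 = 15.9341 mm^3/s


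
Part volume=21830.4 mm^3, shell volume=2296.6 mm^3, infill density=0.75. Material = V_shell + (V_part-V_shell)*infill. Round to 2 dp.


V_infill = (21830.4 - 2296.6) * 0.75 = 14650.35
V_total = 2296.6 + 14650.35 = 16946.95 mm^3


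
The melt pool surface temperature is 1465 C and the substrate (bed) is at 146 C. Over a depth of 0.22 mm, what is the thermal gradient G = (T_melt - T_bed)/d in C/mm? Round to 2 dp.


G = (1465-146)/0.22 = 5995.45 C/mm


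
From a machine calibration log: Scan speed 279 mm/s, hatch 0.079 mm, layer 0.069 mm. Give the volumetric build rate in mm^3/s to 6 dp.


Rate = 279 * 0.079 * 0.069 = 1.520829 mm^3/s


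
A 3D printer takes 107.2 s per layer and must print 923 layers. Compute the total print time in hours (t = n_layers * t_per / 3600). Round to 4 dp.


t = 923 * 107.2 / 3600 = 27.4849 hrs


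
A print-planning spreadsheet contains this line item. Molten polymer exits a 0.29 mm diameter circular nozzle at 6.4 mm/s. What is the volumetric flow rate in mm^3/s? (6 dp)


A = pi*(0.29/2)^2 = 0.06605199 mm^2
Q = 0.06605199 * 6.4 = 0.422733 mm^3/s


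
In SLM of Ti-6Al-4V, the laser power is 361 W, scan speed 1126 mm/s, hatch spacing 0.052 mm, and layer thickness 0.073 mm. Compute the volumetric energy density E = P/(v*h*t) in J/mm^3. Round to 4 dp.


E = 361 / (1126*0.052*0.073) = 84.4584 J/mm^3


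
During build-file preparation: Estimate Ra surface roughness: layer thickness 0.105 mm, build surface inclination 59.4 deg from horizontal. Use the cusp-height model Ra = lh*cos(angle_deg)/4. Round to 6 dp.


Ra = 0.105 * cos(59.4) / 4 = 0.013362 mm


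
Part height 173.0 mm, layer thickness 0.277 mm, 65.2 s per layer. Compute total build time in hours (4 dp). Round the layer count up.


Layers = ceil(173.0/0.277) = 625
t = 625 * 65.2 / 3600 = 11.3194 hrs


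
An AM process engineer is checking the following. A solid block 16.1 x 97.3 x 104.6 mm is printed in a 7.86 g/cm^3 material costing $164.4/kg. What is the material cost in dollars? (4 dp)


V = 16.1 * 97.3 * 104.6 = 163859.038 mm^3 = 163.859038 cm^3
Mass = 163.859038 * 7.86 / 1000 = 1.28793204 kg
Cost = 1.28793204 * 164.4 = 211.736 $


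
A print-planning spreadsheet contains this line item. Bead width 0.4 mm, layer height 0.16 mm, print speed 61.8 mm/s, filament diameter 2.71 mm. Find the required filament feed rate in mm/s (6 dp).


Q = 0.4 * 0.16 * 61.8 = 3.9552 mm^3/s
A_fil = pi*(2.71/2)^2 = 5.76804265 mm^2
v_feed = 3.9552 / 5.76804265 = 0.685709 mm/s


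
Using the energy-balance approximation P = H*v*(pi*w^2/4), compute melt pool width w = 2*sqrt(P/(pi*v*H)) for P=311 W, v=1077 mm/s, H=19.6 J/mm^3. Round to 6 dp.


w = 2*sqrt(311/(pi*1077*19.6)) = 0.136962 mm


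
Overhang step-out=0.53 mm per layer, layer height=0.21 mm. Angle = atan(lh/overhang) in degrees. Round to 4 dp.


angle = atan(0.21/0.53) = 21.6148 degrees


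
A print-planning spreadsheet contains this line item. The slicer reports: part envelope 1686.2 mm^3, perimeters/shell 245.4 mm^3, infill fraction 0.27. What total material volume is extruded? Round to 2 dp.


V_infill = (1686.2 - 245.4) * 0.27 = 389.02
V_total = 245.4 + 389.02 = 634.42 mm^3


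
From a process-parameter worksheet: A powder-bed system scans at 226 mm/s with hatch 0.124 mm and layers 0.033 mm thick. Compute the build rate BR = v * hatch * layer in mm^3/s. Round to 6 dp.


Rate = 226 * 0.124 * 0.033 = 0.924792 mm^3/s


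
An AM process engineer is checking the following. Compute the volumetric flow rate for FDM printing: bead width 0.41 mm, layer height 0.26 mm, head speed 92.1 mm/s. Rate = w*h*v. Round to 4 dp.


Rate = 0.41 * 0.26 * 92.1 = 9.8179 mm^3/s


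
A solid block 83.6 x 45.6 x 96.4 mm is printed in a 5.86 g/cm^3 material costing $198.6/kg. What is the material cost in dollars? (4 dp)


V = 83.6 * 45.6 * 96.4 = 367492.224 mm^3 = 367.492224 cm^3
Mass = 367.492224 * 5.86 / 1000 = 2.15350443 kg
Cost = 2.15350443 * 198.6 = 427.686 $


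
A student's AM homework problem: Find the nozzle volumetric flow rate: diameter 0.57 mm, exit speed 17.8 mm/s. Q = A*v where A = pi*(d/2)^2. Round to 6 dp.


A = pi*(0.57/2)^2 = 0.25517586 mm^2
Q = 0.25517586 * 17.8 = 4.54213 mm^3/s


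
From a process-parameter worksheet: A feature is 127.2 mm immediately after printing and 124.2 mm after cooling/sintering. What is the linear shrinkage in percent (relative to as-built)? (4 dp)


Shrinkage = ((127.2-124.2)/127.2)*100 = 2.3585 %


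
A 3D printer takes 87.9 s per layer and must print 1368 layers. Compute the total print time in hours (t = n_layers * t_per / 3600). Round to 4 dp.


t = 1368 * 87.9 / 3600 = 33.402 hrs


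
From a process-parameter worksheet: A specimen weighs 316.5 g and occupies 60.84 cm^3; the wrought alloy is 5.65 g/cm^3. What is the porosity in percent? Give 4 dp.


rho_part = 316.5 / 60.84 = 5.20216963 g/cm^3
Porosity = (1 - 5.20216963/5.65)*100 = 7.9262 %


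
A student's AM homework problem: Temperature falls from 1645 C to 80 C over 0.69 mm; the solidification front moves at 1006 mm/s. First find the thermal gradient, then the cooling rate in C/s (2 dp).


G = (1645-80)/0.69 = 2268.11594203 C/mm
CR = 2268.11594203 * 1006 = 2281724.64 C/s


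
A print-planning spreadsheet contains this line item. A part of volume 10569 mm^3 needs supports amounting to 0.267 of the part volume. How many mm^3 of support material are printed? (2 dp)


V_support = 10569 * 0.267 = 2821.92 mm^3


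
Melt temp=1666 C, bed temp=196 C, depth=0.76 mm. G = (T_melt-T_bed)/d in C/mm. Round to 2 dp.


G = (1666-196)/0.76 = 1934.21 C/mm


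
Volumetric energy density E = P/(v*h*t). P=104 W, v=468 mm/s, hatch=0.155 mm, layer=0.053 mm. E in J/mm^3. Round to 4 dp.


E = 104 / (468*0.155*0.053) = 27.0508 J/mm^3


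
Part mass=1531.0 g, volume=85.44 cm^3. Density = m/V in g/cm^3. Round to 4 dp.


rho = 1531.0 / 85.44 = 17.919 g/cm^3


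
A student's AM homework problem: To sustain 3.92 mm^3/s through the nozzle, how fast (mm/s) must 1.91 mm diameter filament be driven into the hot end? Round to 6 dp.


A = pi*(1.91/2)^2 = 2.865211
v = 3.92 / 2.865211 = 1.368137 mm/s


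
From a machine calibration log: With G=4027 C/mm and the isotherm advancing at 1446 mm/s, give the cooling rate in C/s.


CR = 4027 * 1446 = 5823042 C/s


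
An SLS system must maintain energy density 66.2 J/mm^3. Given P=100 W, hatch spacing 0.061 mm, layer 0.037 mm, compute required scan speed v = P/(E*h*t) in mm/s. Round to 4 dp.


v = 100 / (66.2*0.061*0.037) = 669.284 mm/s


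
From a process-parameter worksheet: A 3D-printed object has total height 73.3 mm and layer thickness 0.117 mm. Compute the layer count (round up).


Layers = ceil(73.3/0.117) = 627


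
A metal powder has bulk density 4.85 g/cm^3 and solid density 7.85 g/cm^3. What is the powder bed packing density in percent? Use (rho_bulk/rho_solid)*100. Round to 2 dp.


Packing = (4.85/7.85)*100 = 61.78 %


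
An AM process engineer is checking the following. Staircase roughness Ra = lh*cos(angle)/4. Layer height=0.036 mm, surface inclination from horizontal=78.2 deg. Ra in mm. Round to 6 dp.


Ra = 0.036 * cos(78.2) / 4 = 0.00184 mm


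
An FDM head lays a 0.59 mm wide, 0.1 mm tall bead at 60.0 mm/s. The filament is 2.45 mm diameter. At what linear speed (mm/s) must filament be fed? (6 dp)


Q = 0.59 * 0.1 * 60.0 = 3.54 mm^3/s
A_fil = pi*(2.45/2)^2 = 4.71435248 mm^2
v_feed = 3.54 / 4.71435248 = 0.750898 mm/s


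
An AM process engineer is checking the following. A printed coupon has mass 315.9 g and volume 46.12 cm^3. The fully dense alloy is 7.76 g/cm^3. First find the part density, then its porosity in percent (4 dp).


rho_part = 315.9 / 46.12 = 6.84952298 g/cm^3
Porosity = (1 - 6.84952298/7.76)*100 = 11.733 %


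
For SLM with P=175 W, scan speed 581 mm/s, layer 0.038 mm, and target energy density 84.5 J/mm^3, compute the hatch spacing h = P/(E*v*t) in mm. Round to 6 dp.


h = 175 / (84.5*581*0.038) = 0.093804 mm


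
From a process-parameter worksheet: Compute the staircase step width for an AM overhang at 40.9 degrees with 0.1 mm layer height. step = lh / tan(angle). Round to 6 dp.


step = 0.1 / tan(40.9) = 0.115443 mm


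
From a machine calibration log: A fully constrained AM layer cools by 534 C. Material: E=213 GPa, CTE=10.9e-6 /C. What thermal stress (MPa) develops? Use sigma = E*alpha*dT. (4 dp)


sigma = 213*1000 * 10.9e-6 * 534 = 1239.7878 MPa


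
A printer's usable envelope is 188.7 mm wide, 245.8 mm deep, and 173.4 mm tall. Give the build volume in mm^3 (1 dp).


V = 188.7 * 245.8 * 173.4 = 8042718.6 mm^3


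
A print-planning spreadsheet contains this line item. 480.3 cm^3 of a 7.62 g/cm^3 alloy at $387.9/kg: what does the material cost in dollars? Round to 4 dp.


Mass = 480.3*7.62/1000 = 3.659886 kg
Cost = 3.659886 * 387.9 = 1419.6698 $


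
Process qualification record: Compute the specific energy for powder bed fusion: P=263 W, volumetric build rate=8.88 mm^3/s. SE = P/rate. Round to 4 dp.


SE = 263 / 8.88 = 29.6171 J/mm^3


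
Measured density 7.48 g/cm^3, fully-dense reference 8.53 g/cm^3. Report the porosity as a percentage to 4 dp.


Porosity = (1-7.48/8.53)*100 = 12.3095 %


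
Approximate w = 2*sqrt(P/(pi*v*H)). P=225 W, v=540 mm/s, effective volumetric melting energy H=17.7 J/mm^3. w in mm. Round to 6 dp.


w = 2*sqrt(225/(pi*540*17.7)) = 0.173126 mm


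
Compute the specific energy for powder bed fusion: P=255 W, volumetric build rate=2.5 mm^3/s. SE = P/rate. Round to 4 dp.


SE = 255 / 2.5 = 102.0 J/mm^3


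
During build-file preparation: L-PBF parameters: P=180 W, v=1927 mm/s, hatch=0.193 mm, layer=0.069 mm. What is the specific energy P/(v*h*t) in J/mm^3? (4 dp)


Build rate = 1927 * 0.193 * 0.069 = 25.661859 mm^3/s
SE = 180 / 25.661859 = 7.0143 J/mm^3


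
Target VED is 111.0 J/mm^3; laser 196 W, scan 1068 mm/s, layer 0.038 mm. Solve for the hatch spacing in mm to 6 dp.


h = 196 / (111.0*1068*0.038) = 0.043509 mm


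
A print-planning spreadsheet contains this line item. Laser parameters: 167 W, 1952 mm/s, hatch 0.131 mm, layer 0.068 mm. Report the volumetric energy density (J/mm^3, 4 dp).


E = 167 / (1952*0.131*0.068) = 9.6041 J/mm^3


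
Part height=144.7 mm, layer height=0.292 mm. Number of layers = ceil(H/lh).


Layers = ceil(144.7/0.292) = 496


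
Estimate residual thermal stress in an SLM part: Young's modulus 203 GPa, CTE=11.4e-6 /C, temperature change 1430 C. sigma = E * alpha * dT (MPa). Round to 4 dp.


sigma = 203*1000 * 11.4e-6 * 1430 = 3309.306 MPa


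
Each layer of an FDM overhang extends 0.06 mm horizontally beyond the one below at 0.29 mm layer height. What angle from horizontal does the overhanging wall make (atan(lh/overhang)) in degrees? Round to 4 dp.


angle = atan(0.29/0.06) = 78.3106 degrees


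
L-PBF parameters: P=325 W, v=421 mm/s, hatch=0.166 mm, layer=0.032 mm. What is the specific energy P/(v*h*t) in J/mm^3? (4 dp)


Build rate = 421 * 0.166 * 0.032 = 2.236352 mm^3/s
SE = 325 / 2.236352 = 145.326 J/mm^3


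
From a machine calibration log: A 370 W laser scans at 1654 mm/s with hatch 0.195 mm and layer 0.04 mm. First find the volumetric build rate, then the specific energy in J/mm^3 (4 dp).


Build rate = 1654 * 0.195 * 0.04 = 12.9012 mm^3/s
SE = 370 / 12.9012 = 28.6795 J/mm^3


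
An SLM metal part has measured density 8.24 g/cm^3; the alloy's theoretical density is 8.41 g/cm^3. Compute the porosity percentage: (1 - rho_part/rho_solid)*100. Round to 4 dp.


Porosity = (1-8.24/8.41)*100 = 2.0214 %


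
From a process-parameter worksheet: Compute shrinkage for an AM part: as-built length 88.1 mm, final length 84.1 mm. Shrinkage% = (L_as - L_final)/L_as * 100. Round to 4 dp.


Shrinkage = ((88.1-84.1)/88.1)*100 = 4.5403 %


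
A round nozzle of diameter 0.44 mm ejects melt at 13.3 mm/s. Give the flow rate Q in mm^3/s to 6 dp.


A = pi*(0.44/2)^2 = 0.15205308 mm^2
Q = 0.15205308 * 13.3 = 2.022306 mm^3/s


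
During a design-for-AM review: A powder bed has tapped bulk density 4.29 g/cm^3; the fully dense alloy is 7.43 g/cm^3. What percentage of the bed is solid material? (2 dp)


Packing = (4.29/7.43)*100 = 57.74 %


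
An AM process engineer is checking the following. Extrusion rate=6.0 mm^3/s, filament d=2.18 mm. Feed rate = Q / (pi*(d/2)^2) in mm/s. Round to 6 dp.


A = pi*(2.18/2)^2 = 3.732526
v = 6.0 / 3.732526 = 1.60749 mm/s


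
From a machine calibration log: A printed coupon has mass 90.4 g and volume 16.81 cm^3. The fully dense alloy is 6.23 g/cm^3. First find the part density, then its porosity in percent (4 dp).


rho_part = 90.4 / 16.81 = 5.37775134 g/cm^3
Porosity = (1 - 5.37775134/6.23)*100 = 13.6798 %


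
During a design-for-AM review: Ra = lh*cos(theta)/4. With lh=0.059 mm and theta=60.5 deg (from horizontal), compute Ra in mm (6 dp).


Ra = 0.059 * cos(60.5) / 4 = 0.007263 mm


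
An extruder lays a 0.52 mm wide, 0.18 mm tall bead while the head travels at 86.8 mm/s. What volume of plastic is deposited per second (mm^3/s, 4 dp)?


Rate = 0.52 * 0.18 * 86.8 = 8.1245 mm^3/s


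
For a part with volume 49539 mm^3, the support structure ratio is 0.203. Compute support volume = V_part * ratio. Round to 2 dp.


V_support = 49539 * 0.203 = 10056.42 mm^3


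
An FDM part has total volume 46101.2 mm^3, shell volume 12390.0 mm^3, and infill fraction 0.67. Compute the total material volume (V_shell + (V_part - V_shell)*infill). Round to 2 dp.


V_infill = (46101.2 - 12390.0) * 0.67 = 22586.5
V_total = 12390.0 + 22586.5 = 34976.5 mm^3


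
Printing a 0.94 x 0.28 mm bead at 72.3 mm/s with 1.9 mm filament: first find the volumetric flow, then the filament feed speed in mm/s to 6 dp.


Q = 0.94 * 0.28 * 72.3 = 19.02936 mm^3/s
A_fil = pi*(1.9/2)^2 = 2.83528737 mm^2
v_feed = 19.02936 / 2.83528737 = 6.711616 mm/s


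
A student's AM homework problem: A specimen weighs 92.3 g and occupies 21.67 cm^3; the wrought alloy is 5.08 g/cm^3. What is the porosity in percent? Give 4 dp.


rho_part = 92.3 / 21.67 = 4.25934472 g/cm^3
Porosity = (1 - 4.25934472/5.08)*100 = 16.1546 %


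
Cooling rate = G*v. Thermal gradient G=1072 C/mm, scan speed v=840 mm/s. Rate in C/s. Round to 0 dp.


CR = 1072 * 840 = 900480 C/s


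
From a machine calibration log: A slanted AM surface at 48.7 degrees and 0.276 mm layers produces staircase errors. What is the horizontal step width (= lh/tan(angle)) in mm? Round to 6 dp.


step = 0.276 / tan(48.7) = 0.242472 mm


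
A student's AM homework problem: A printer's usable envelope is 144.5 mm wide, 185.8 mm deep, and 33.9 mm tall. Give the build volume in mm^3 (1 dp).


V = 144.5 * 185.8 * 33.9 = 910150.6 mm^3


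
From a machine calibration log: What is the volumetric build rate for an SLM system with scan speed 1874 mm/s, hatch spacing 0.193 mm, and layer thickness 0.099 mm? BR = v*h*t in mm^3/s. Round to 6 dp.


Rate = 1874 * 0.193 * 0.099 = 35.806518 mm^3/s


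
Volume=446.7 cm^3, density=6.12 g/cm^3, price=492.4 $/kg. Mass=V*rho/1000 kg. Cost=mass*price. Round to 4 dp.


Mass = 446.7*6.12/1000 = 2.733804 kg
Cost = 2.733804 * 492.4 = 1346.1251 $


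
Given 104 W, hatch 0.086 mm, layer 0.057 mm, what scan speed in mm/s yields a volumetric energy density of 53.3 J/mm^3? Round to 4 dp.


v = 104 / (53.3*0.086*0.057) = 398.0456 mm/s


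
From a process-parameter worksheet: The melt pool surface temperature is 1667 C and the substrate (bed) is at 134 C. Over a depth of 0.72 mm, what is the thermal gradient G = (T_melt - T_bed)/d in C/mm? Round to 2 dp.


G = (1667-134)/0.72 = 2129.17 C/mm


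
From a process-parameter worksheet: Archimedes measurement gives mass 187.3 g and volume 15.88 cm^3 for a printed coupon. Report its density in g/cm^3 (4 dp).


rho = 187.3 / 15.88 = 11.7947 g/cm^3


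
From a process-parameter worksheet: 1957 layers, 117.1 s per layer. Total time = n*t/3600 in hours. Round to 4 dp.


t = 1957 * 117.1 / 3600 = 63.6569 hrs


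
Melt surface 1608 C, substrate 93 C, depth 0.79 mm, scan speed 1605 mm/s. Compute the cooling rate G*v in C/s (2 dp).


G = (1608-93)/0.79 = 1917.72151899 C/mm
CR = 1917.72151899 * 1605 = 3077943.04 C/s


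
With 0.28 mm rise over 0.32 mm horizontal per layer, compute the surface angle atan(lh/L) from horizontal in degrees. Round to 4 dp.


angle = atan(0.28/0.32) = 41.1859 degrees


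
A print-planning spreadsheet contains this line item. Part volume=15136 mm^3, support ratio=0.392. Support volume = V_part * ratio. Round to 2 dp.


V_support = 15136 * 0.392 = 5933.31 mm^3


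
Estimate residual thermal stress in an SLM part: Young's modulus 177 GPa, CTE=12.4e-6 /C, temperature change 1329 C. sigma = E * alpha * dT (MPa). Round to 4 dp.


sigma = 177*1000 * 12.4e-6 * 1329 = 2916.8892 MPa


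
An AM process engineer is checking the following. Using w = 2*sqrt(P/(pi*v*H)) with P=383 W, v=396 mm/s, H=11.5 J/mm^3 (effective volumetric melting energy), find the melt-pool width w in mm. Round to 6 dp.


w = 2*sqrt(383/(pi*396*11.5)) = 0.327234 mm


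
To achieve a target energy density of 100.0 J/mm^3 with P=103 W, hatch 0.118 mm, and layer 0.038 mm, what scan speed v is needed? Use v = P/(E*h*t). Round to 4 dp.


v = 103 / (100.0*0.118*0.038) = 229.7056 mm/s


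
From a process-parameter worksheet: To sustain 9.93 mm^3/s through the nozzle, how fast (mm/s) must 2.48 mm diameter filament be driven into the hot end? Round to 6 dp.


A = pi*(2.48/2)^2 = 4.830513
v = 9.93 / 4.830513 = 2.055682 mm/s


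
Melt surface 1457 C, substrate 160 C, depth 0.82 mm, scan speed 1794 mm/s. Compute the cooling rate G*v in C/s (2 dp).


G = (1457-160)/0.82 = 1581.70731707 C/mm
CR = 1581.70731707 * 1794 = 2837582.93 C/s


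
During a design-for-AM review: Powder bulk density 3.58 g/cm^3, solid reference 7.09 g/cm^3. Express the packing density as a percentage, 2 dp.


Packing = (3.58/7.09)*100 = 50.49 %


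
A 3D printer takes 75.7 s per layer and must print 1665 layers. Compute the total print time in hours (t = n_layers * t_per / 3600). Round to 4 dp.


t = 1665 * 75.7 / 3600 = 35.0113 hrs


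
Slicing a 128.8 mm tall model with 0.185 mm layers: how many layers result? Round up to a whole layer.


Layers = ceil(128.8/0.185) = 697


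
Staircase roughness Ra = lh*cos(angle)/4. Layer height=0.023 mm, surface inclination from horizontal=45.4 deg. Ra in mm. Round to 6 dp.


Ra = 0.023 * cos(45.4) / 4 = 0.004037 mm


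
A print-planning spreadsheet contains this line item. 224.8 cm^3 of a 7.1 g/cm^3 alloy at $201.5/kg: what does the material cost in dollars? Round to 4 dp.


Mass = 224.8*7.1/1000 = 1.59608 kg
Cost = 1.59608 * 201.5 = 321.6101 $


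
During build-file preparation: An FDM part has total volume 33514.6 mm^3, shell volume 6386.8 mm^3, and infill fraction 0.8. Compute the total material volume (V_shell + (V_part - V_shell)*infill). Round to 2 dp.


V_infill = (33514.6 - 6386.8) * 0.8 = 21702.24
V_total = 6386.8 + 21702.24 = 28089.04 mm^3


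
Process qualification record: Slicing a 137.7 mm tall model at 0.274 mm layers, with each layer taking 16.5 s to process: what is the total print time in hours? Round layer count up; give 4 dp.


Layers = ceil(137.7/0.274) = 503
t = 503 * 16.5 / 3600 = 2.3054 hrs


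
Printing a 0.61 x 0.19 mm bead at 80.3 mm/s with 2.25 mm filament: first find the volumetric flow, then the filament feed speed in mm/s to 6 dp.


Q = 0.61 * 0.19 * 80.3 = 9.30677 mm^3/s
A_fil = pi*(2.25/2)^2 = 3.9760782 mm^2
v_feed = 9.30677 / 3.9760782 = 2.340691 mm/s


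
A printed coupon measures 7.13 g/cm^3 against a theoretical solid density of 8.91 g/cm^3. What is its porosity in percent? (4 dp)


Porosity = (1-7.13/8.91)*100 = 19.9776 %


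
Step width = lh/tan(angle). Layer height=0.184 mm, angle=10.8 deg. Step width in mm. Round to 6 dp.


step = 0.184 / tan(10.8) = 0.964562 mm


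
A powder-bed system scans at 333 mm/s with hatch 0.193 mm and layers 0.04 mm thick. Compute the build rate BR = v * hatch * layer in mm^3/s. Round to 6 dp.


Rate = 333 * 0.193 * 0.04 = 2.57076 mm^3/s


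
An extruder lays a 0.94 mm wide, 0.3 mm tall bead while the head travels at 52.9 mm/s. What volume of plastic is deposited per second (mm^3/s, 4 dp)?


Rate = 0.94 * 0.3 * 52.9 = 14.9178 mm^3/s


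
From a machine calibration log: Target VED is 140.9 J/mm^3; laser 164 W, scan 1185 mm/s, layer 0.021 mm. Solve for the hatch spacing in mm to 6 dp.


h = 164 / (140.9*1185*0.021) = 0.046773 mm


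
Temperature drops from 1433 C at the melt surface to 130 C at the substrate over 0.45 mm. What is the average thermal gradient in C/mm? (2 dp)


G = (1433-130)/0.45 = 2895.56 C/mm


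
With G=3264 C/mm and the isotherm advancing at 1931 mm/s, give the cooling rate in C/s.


CR = 3264 * 1931 = 6302784 C/s


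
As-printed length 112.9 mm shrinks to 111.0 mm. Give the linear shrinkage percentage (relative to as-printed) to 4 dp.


Shrinkage = ((112.9-111.0)/112.9)*100 = 1.6829 %


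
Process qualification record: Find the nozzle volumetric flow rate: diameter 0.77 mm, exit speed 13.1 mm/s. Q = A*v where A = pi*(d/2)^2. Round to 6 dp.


A = pi*(0.77/2)^2 = 0.46566257 mm^2
Q = 0.46566257 * 13.1 = 6.10018 mm^3/s


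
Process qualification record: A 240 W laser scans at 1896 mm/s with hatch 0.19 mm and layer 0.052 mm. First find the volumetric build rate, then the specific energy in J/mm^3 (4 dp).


Build rate = 1896 * 0.19 * 0.052 = 18.73248 mm^3/s
SE = 240 / 18.73248 = 12.812 J/mm^3


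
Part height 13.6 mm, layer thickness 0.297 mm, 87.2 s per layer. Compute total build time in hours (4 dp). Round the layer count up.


Layers = ceil(13.6/0.297) = 46
t = 46 * 87.2 / 3600 = 1.1142 hrs


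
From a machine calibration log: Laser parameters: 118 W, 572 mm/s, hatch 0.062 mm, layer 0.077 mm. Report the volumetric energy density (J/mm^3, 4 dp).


E = 118 / (572*0.062*0.077) = 43.2119 J/mm^3


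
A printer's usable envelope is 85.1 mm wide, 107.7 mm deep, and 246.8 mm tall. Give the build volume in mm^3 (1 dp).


V = 85.1 * 107.7 * 246.8 = 2261988.6 mm^3


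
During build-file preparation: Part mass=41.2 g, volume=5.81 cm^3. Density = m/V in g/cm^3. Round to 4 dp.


rho = 41.2 / 5.81 = 7.0912 g/cm^3


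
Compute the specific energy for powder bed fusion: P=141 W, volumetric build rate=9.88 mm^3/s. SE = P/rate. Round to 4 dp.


SE = 141 / 9.88 = 14.2713 J/mm^3


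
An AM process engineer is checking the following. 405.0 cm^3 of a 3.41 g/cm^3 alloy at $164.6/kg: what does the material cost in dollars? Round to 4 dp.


Mass = 405.0*3.41/1000 = 1.38105 kg
Cost = 1.38105 * 164.6 = 227.3208 $


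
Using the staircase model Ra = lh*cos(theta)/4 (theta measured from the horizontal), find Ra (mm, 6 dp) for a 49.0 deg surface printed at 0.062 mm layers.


Ra = 0.062 * cos(49.0) / 4 = 0.010169 mm


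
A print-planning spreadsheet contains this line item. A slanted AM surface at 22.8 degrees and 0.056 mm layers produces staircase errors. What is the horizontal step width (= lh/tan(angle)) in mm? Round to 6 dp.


step = 0.056 / tan(22.8) = 0.133219 mm


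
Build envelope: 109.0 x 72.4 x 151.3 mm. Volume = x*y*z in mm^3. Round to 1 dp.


V = 109.0 * 72.4 * 151.3 = 1193999.1 mm^3


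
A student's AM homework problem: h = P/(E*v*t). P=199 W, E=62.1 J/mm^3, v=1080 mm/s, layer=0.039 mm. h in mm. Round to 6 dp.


h = 199 / (62.1*1080*0.039) = 0.07608 mm


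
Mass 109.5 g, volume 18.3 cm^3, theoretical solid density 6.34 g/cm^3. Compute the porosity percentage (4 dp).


rho_part = 109.5 / 18.3 = 5.98360656 g/cm^3
Porosity = (1 - 5.98360656/6.34)*100 = 5.6213 %


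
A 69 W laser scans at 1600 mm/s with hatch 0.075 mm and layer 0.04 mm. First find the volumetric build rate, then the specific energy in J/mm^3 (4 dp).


Build rate = 1600 * 0.075 * 0.04 = 4.8 mm^3/s
SE = 69 / 4.8 = 14.375 J/mm^3


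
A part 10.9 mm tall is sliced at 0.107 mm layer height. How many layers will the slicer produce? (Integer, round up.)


Layers = ceil(10.9/0.107) = 102


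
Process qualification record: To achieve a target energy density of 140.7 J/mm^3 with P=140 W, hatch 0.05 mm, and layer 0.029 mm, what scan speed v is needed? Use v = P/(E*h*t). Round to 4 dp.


v = 140 / (140.7*0.05*0.029) = 686.2241 mm/s


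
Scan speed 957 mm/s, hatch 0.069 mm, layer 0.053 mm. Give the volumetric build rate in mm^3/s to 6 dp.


Rate = 957 * 0.069 * 0.053 = 3.499749 mm^3/s


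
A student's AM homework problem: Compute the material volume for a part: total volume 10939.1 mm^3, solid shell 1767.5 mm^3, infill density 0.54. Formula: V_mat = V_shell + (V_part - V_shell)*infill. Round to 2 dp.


V_infill = (10939.1 - 1767.5) * 0.54 = 4952.66
V_total = 1767.5 + 4952.66 = 6720.16 mm^3


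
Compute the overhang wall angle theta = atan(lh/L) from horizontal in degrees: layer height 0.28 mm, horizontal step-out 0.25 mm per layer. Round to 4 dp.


angle = atan(0.28/0.25) = 48.2397 degrees


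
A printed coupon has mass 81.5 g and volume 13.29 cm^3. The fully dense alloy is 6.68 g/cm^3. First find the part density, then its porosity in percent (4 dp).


rho_part = 81.5 / 13.29 = 6.1324304 g/cm^3
Porosity = (1 - 6.1324304/6.68)*100 = 8.1971 %


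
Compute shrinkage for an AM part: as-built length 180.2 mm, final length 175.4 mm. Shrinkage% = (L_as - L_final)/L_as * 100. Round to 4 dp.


Shrinkage = ((180.2-175.4)/180.2)*100 = 2.6637 %


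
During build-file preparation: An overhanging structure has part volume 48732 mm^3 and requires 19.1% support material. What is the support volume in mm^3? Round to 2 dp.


V_support = 48732 * 0.191 = 9307.81 mm^3


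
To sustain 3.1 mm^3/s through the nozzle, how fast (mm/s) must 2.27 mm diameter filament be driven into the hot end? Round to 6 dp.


A = pi*(2.27/2)^2 = 4.047078
v = 3.1 / 4.047078 = 0.765985 mm/s


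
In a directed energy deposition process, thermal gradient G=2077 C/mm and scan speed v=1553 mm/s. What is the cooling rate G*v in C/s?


CR = 2077 * 1553 = 3225581 C/s


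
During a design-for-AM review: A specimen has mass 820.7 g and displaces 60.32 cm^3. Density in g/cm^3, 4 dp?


rho = 820.7 / 60.32 = 13.6058 g/cm^3


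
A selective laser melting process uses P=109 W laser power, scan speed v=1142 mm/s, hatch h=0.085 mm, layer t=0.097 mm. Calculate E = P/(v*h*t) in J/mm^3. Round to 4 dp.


E = 109 / (1142*0.085*0.097) = 11.5763 J/mm^3


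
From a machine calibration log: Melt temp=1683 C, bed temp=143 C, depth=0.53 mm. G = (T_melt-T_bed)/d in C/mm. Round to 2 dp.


G = (1683-143)/0.53 = 2905.66 C/mm


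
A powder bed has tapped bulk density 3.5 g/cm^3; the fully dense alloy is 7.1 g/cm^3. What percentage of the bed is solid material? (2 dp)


Packing = (3.5/7.1)*100 = 49.3 %


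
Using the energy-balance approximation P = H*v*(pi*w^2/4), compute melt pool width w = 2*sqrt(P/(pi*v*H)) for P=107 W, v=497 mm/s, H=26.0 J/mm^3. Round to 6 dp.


w = 2*sqrt(107/(pi*497*26.0)) = 0.102679 mm
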